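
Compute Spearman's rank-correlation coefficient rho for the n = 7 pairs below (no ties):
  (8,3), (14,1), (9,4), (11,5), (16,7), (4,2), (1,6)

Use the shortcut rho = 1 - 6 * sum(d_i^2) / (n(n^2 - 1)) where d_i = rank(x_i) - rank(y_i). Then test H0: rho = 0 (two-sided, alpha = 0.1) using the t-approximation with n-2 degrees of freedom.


Step 1: Rank x and y separately (midranks; no ties here).
rank(x): 8->3, 14->6, 9->4, 11->5, 16->7, 4->2, 1->1
rank(y): 3->3, 1->1, 4->4, 5->5, 7->7, 2->2, 6->6
Step 2: d_i = R_x(i) - R_y(i); compute d_i^2.
  (3-3)^2=0, (6-1)^2=25, (4-4)^2=0, (5-5)^2=0, (7-7)^2=0, (2-2)^2=0, (1-6)^2=25
sum(d^2) = 50.
Step 3: rho = 1 - 6*50 / (7*(7^2 - 1)) = 1 - 300/336 = 0.107143.
Step 4: Under H0, t = rho * sqrt((n-2)/(1-rho^2)) = 0.2410 ~ t(5).
Step 5: Two-sided p-value from the t-distribution with 5 df = 0.819151.
Step 6: alpha = 0.1. fail to reject H0.

rho = 0.1071, p = 0.819151, fail to reject H0 at alpha = 0.1.


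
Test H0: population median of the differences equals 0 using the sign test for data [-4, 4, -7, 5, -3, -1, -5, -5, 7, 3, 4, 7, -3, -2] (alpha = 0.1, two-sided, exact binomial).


Step 1: Discard zero differences. Original n = 14; n_eff = number of nonzero differences = 14.
Nonzero differences (with sign): -4, +4, -7, +5, -3, -1, -5, -5, +7, +3, +4, +7, -3, -2
Step 2: Count signs: positive = 6, negative = 8.
Step 3: Under H0: P(positive) = 0.5, so the number of positives S ~ Bin(14, 0.5).
Step 4: Two-sided exact p-value = sum of Bin(14,0.5) probabilities at or below the observed probability = 0.790527.
Step 5: alpha = 0.1. fail to reject H0.

n_eff = 14, pos = 6, neg = 8, p = 0.790527, fail to reject H0.


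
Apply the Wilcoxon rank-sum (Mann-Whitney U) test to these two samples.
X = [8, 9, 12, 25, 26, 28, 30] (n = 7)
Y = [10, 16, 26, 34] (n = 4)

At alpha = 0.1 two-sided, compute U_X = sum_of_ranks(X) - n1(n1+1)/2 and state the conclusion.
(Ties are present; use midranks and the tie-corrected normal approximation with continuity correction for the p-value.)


Step 1: Combine and sort all 11 observations; assign midranks.
sorted (value, group): (8,X), (9,X), (10,Y), (12,X), (16,Y), (25,X), (26,X), (26,Y), (28,X), (30,X), (34,Y)
ranks: 8->1, 9->2, 10->3, 12->4, 16->5, 25->6, 26->7.5, 26->7.5, 28->9, 30->10, 34->11
Step 2: Rank sum for X: R1 = 1 + 2 + 4 + 6 + 7.5 + 9 + 10 = 39.5.
Step 3: U_X = R1 - n1(n1+1)/2 = 39.5 - 7*8/2 = 39.5 - 28 = 11.5.
       U_Y = n1*n2 - U_X = 28 - 11.5 = 16.5.
Step 4: Ties are present, so use the tie-corrected normal approximation (with continuity correction) for the p-value.
Step 5: p-value = 0.704817; compare to alpha = 0.1. fail to reject H0.

U_X = 11.5, p = 0.704817, fail to reject H0 at alpha = 0.1.


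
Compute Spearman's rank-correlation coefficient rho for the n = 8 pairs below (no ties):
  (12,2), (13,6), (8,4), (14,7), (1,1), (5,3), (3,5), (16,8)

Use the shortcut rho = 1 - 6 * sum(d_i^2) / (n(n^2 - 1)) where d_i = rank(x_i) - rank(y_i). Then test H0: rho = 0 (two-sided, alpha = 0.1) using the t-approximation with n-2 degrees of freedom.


Step 1: Rank x and y separately (midranks; no ties here).
rank(x): 12->5, 13->6, 8->4, 14->7, 1->1, 5->3, 3->2, 16->8
rank(y): 2->2, 6->6, 4->4, 7->7, 1->1, 3->3, 5->5, 8->8
Step 2: d_i = R_x(i) - R_y(i); compute d_i^2.
  (5-2)^2=9, (6-6)^2=0, (4-4)^2=0, (7-7)^2=0, (1-1)^2=0, (3-3)^2=0, (2-5)^2=9, (8-8)^2=0
sum(d^2) = 18.
Step 3: rho = 1 - 6*18 / (8*(8^2 - 1)) = 1 - 108/504 = 0.785714.
Step 4: Under H0, t = rho * sqrt((n-2)/(1-rho^2)) = 3.1113 ~ t(6).
Step 5: Two-sided p-value from the t-distribution with 6 df = 0.020815.
Step 6: alpha = 0.1. reject H0.

rho = 0.7857, p = 0.020815, reject H0 at alpha = 0.1.


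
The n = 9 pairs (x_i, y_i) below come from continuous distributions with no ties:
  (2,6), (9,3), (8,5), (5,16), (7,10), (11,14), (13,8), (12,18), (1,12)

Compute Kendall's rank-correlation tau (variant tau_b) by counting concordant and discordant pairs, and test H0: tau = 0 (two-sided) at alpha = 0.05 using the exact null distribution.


Step 1: Enumerate the 36 unordered pairs (i,j) with i<j and classify each by sign(x_j-x_i) * sign(y_j-y_i).
  (1,2):dx=+7,dy=-3->D; (1,3):dx=+6,dy=-1->D; (1,4):dx=+3,dy=+10->C; (1,5):dx=+5,dy=+4->C
  (1,6):dx=+9,dy=+8->C; (1,7):dx=+11,dy=+2->C; (1,8):dx=+10,dy=+12->C; (1,9):dx=-1,dy=+6->D
  (2,3):dx=-1,dy=+2->D; (2,4):dx=-4,dy=+13->D; (2,5):dx=-2,dy=+7->D; (2,6):dx=+2,dy=+11->C
  (2,7):dx=+4,dy=+5->C; (2,8):dx=+3,dy=+15->C; (2,9):dx=-8,dy=+9->D; (3,4):dx=-3,dy=+11->D
  (3,5):dx=-1,dy=+5->D; (3,6):dx=+3,dy=+9->C; (3,7):dx=+5,dy=+3->C; (3,8):dx=+4,dy=+13->C
  (3,9):dx=-7,dy=+7->D; (4,5):dx=+2,dy=-6->D; (4,6):dx=+6,dy=-2->D; (4,7):dx=+8,dy=-8->D
  (4,8):dx=+7,dy=+2->C; (4,9):dx=-4,dy=-4->C; (5,6):dx=+4,dy=+4->C; (5,7):dx=+6,dy=-2->D
  (5,8):dx=+5,dy=+8->C; (5,9):dx=-6,dy=+2->D; (6,7):dx=+2,dy=-6->D; (6,8):dx=+1,dy=+4->C
  (6,9):dx=-10,dy=-2->C; (7,8):dx=-1,dy=+10->D; (7,9):dx=-12,dy=+4->D; (8,9):dx=-11,dy=-6->C
Step 2: C = 18, D = 18, total pairs = 36.
Step 3: tau = (C - D)/(n(n-1)/2) = (18 - 18)/36 = 0.000000.
Step 4: Exact two-sided p-value (enumerate n! = 362880 permutations of y under H0): p = 1.000000.
Step 5: alpha = 0.05. fail to reject H0.

tau_b = 0.0000 (C=18, D=18), p = 1.000000, fail to reject H0.


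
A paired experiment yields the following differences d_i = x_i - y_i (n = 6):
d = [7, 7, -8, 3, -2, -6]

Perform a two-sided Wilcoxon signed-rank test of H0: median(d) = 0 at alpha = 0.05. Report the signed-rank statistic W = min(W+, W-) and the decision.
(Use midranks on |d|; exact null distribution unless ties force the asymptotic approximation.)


Step 1: Drop any zero differences (none here) and take |d_i|.
|d| = [7, 7, 8, 3, 2, 6]
Step 2: Midrank |d_i| (ties get averaged ranks).
ranks: |7|->4.5, |7|->4.5, |8|->6, |3|->2, |2|->1, |6|->3
Step 3: Attach original signs; sum ranks with positive sign and with negative sign.
W+ = 4.5 + 4.5 + 2 = 11
W- = 6 + 1 + 3 = 10
(Check: W+ + W- = 21 should equal n(n+1)/2 = 21.)
Step 4: Test statistic W = min(W+, W-) = 10.
Step 5: Ties in |d|, so use the tie-corrected normal approximation.
        E[W] = n(n+1)/4 = 6*7/4 = 10.5.
        Tie groups: |d|=7 (t=2); sum(t^3 - t) = 6.
        Var[W] = n(n+1)(2n+1)/24 - sum(t^3-t)/48 = 546/24 - 6/48 = 22.625.
        z = (W - E[W]) / sqrt(Var[W]) = (10 - 10.5) / 4.7566 = -0.1051.
        Two-sided p = 2*Phi(z) = 0.916282.
Step 6: alpha = 0.05. fail to reject H0.

W+ = 11, W- = 10, W = min = 10, p = 0.916282, fail to reject H0.


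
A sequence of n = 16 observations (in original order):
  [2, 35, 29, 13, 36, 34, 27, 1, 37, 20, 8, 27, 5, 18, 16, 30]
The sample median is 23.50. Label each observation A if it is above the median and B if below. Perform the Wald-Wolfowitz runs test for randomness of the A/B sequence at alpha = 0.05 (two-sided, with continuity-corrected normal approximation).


Step 1: Compute median = 23.50; label A = above, B = below.
Labels in order: BAABAAABABBABBBA  (n_A = 8, n_B = 8)
Step 2: Count runs R = 10.
Step 3: Under H0 (random ordering), E[R] = 2*n_A*n_B/(n_A+n_B) + 1 = 2*8*8/16 + 1 = 9.0000.
        Var[R] = 2*n_A*n_B*(2*n_A*n_B - n_A - n_B) / ((n_A+n_B)^2 * (n_A+n_B-1)) = 14336/3840 = 3.7333.
        SD[R] = 1.9322.
Step 4: Continuity-corrected z = (R - 0.5 - E[R]) / SD[R] = (10 - 0.5 - 9.0000) / 1.9322 = 0.2588.
Step 5: Two-sided p-value via normal approximation = 2*(1 - Phi(|z|)) = 0.795809.
Step 6: alpha = 0.05. fail to reject H0.

R = 10, z = 0.2588, p = 0.795809, fail to reject H0.


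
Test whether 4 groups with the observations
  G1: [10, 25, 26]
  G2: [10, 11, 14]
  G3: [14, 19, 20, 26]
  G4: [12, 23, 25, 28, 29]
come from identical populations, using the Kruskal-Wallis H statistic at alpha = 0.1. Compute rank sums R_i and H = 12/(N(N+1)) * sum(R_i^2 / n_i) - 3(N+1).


Step 1: Combine all N = 15 observations and assign midranks.
sorted (value, group, rank): (10,G1,1.5), (10,G2,1.5), (11,G2,3), (12,G4,4), (14,G2,5.5), (14,G3,5.5), (19,G3,7), (20,G3,8), (23,G4,9), (25,G1,10.5), (25,G4,10.5), (26,G1,12.5), (26,G3,12.5), (28,G4,14), (29,G4,15)
Step 2: Sum ranks within each group.
R_1 = 24.5 (n_1 = 3)
R_2 = 10 (n_2 = 3)
R_3 = 33 (n_3 = 4)
R_4 = 52.5 (n_4 = 5)
Step 3: H = 12/(N(N+1)) * sum(R_i^2/n_i) - 3(N+1)
     = 12/(15*16) * (24.5^2/3 + 10^2/3 + 33^2/4 + 52.5^2/5) - 3*16
     = 0.050000 * 1056.92 - 48
     = 4.845833.
Step 4: Ties present; correction factor C = 1 - 24/(15^3 - 15) = 0.992857. Corrected H = 4.845833 / 0.992857 = 4.880695.
Step 5: Under H0, H ~ chi^2(3); p-value = 0.180745.
Step 6: alpha = 0.1. fail to reject H0.

H = 4.8807, df = 3, p = 0.180745, fail to reject H0.


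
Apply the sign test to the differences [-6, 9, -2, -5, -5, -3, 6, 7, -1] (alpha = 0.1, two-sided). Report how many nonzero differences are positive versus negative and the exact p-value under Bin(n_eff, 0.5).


Step 1: Discard zero differences. Original n = 9; n_eff = number of nonzero differences = 9.
Nonzero differences (with sign): -6, +9, -2, -5, -5, -3, +6, +7, -1
Step 2: Count signs: positive = 3, negative = 6.
Step 3: Under H0: P(positive) = 0.5, so the number of positives S ~ Bin(9, 0.5).
Step 4: Two-sided exact p-value = sum of Bin(9,0.5) probabilities at or below the observed probability = 0.507812.
Step 5: alpha = 0.1. fail to reject H0.

n_eff = 9, pos = 3, neg = 6, p = 0.507812, fail to reject H0.


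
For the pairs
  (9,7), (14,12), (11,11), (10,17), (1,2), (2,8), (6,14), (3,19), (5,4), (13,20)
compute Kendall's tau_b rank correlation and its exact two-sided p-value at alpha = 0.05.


Step 1: Enumerate the 45 unordered pairs (i,j) with i<j and classify each by sign(x_j-x_i) * sign(y_j-y_i).
  (1,2):dx=+5,dy=+5->C; (1,3):dx=+2,dy=+4->C; (1,4):dx=+1,dy=+10->C; (1,5):dx=-8,dy=-5->C
  (1,6):dx=-7,dy=+1->D; (1,7):dx=-3,dy=+7->D; (1,8):dx=-6,dy=+12->D; (1,9):dx=-4,dy=-3->C
  (1,10):dx=+4,dy=+13->C; (2,3):dx=-3,dy=-1->C; (2,4):dx=-4,dy=+5->D; (2,5):dx=-13,dy=-10->C
  (2,6):dx=-12,dy=-4->C; (2,7):dx=-8,dy=+2->D; (2,8):dx=-11,dy=+7->D; (2,9):dx=-9,dy=-8->C
  (2,10):dx=-1,dy=+8->D; (3,4):dx=-1,dy=+6->D; (3,5):dx=-10,dy=-9->C; (3,6):dx=-9,dy=-3->C
  (3,7):dx=-5,dy=+3->D; (3,8):dx=-8,dy=+8->D; (3,9):dx=-6,dy=-7->C; (3,10):dx=+2,dy=+9->C
  (4,5):dx=-9,dy=-15->C; (4,6):dx=-8,dy=-9->C; (4,7):dx=-4,dy=-3->C; (4,8):dx=-7,dy=+2->D
  (4,9):dx=-5,dy=-13->C; (4,10):dx=+3,dy=+3->C; (5,6):dx=+1,dy=+6->C; (5,7):dx=+5,dy=+12->C
  (5,8):dx=+2,dy=+17->C; (5,9):dx=+4,dy=+2->C; (5,10):dx=+12,dy=+18->C; (6,7):dx=+4,dy=+6->C
  (6,8):dx=+1,dy=+11->C; (6,9):dx=+3,dy=-4->D; (6,10):dx=+11,dy=+12->C; (7,8):dx=-3,dy=+5->D
  (7,9):dx=-1,dy=-10->C; (7,10):dx=+7,dy=+6->C; (8,9):dx=+2,dy=-15->D; (8,10):dx=+10,dy=+1->C
  (9,10):dx=+8,dy=+16->C
Step 2: C = 31, D = 14, total pairs = 45.
Step 3: tau = (C - D)/(n(n-1)/2) = (31 - 14)/45 = 0.377778.
Step 4: Exact two-sided p-value (enumerate n! = 3628800 permutations of y under H0): p = 0.155742.
Step 5: alpha = 0.05. fail to reject H0.

tau_b = 0.3778 (C=31, D=14), p = 0.155742, fail to reject H0.


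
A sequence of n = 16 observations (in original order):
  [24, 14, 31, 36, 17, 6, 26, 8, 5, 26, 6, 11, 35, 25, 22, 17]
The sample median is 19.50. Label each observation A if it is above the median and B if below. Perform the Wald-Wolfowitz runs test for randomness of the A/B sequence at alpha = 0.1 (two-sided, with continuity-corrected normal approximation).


Step 1: Compute median = 19.50; label A = above, B = below.
Labels in order: ABAABBABBABBAAAB  (n_A = 8, n_B = 8)
Step 2: Count runs R = 10.
Step 3: Under H0 (random ordering), E[R] = 2*n_A*n_B/(n_A+n_B) + 1 = 2*8*8/16 + 1 = 9.0000.
        Var[R] = 2*n_A*n_B*(2*n_A*n_B - n_A - n_B) / ((n_A+n_B)^2 * (n_A+n_B-1)) = 14336/3840 = 3.7333.
        SD[R] = 1.9322.
Step 4: Continuity-corrected z = (R - 0.5 - E[R]) / SD[R] = (10 - 0.5 - 9.0000) / 1.9322 = 0.2588.
Step 5: Two-sided p-value via normal approximation = 2*(1 - Phi(|z|)) = 0.795809.
Step 6: alpha = 0.1. fail to reject H0.

R = 10, z = 0.2588, p = 0.795809, fail to reject H0.


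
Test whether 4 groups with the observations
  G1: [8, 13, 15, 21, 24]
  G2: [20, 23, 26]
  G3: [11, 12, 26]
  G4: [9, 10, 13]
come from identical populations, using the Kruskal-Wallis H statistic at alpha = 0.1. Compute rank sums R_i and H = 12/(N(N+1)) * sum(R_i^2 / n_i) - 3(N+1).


Step 1: Combine all N = 14 observations and assign midranks.
sorted (value, group, rank): (8,G1,1), (9,G4,2), (10,G4,3), (11,G3,4), (12,G3,5), (13,G1,6.5), (13,G4,6.5), (15,G1,8), (20,G2,9), (21,G1,10), (23,G2,11), (24,G1,12), (26,G2,13.5), (26,G3,13.5)
Step 2: Sum ranks within each group.
R_1 = 37.5 (n_1 = 5)
R_2 = 33.5 (n_2 = 3)
R_3 = 22.5 (n_3 = 3)
R_4 = 11.5 (n_4 = 3)
Step 3: H = 12/(N(N+1)) * sum(R_i^2/n_i) - 3(N+1)
     = 12/(14*15) * (37.5^2/5 + 33.5^2/3 + 22.5^2/3 + 11.5^2/3) - 3*15
     = 0.057143 * 868.167 - 45
     = 4.609524.
Step 4: Ties present; correction factor C = 1 - 12/(14^3 - 14) = 0.995604. Corrected H = 4.609524 / 0.995604 = 4.629875.
Step 5: Under H0, H ~ chi^2(3); p-value = 0.200994.
Step 6: alpha = 0.1. fail to reject H0.

H = 4.6299, df = 3, p = 0.200994, fail to reject H0.


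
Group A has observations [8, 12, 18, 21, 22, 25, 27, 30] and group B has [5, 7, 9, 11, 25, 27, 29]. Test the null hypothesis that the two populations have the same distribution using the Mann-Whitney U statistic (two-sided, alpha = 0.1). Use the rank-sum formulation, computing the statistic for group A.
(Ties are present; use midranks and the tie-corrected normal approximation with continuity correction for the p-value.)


Step 1: Combine and sort all 15 observations; assign midranks.
sorted (value, group): (5,Y), (7,Y), (8,X), (9,Y), (11,Y), (12,X), (18,X), (21,X), (22,X), (25,X), (25,Y), (27,X), (27,Y), (29,Y), (30,X)
ranks: 5->1, 7->2, 8->3, 9->4, 11->5, 12->6, 18->7, 21->8, 22->9, 25->10.5, 25->10.5, 27->12.5, 27->12.5, 29->14, 30->15
Step 2: Rank sum for X: R1 = 3 + 6 + 7 + 8 + 9 + 10.5 + 12.5 + 15 = 71.
Step 3: U_X = R1 - n1(n1+1)/2 = 71 - 8*9/2 = 71 - 36 = 35.
       U_Y = n1*n2 - U_X = 56 - 35 = 21.
Step 4: Ties are present, so use the tie-corrected normal approximation (with continuity correction) for the p-value.
Step 5: p-value = 0.451104; compare to alpha = 0.1. fail to reject H0.

U_X = 35, p = 0.451104, fail to reject H0 at alpha = 0.1.


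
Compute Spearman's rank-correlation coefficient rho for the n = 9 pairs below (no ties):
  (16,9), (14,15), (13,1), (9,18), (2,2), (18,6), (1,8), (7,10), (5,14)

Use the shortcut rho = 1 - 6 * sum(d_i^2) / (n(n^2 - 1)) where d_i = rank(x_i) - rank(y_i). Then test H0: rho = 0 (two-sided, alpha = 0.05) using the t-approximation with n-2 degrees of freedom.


Step 1: Rank x and y separately (midranks; no ties here).
rank(x): 16->8, 14->7, 13->6, 9->5, 2->2, 18->9, 1->1, 7->4, 5->3
rank(y): 9->5, 15->8, 1->1, 18->9, 2->2, 6->3, 8->4, 10->6, 14->7
Step 2: d_i = R_x(i) - R_y(i); compute d_i^2.
  (8-5)^2=9, (7-8)^2=1, (6-1)^2=25, (5-9)^2=16, (2-2)^2=0, (9-3)^2=36, (1-4)^2=9, (4-6)^2=4, (3-7)^2=16
sum(d^2) = 116.
Step 3: rho = 1 - 6*116 / (9*(9^2 - 1)) = 1 - 696/720 = 0.033333.
Step 4: Under H0, t = rho * sqrt((n-2)/(1-rho^2)) = 0.0882 ~ t(7).
Step 5: Two-sided p-value from the t-distribution with 7 df = 0.932157.
Step 6: alpha = 0.05. fail to reject H0.

rho = 0.0333, p = 0.932157, fail to reject H0 at alpha = 0.05.


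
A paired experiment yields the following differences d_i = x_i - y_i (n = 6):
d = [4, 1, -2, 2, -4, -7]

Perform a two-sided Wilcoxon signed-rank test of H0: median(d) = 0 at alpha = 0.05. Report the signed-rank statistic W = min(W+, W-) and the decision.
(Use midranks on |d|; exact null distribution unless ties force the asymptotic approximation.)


Step 1: Drop any zero differences (none here) and take |d_i|.
|d| = [4, 1, 2, 2, 4, 7]
Step 2: Midrank |d_i| (ties get averaged ranks).
ranks: |4|->4.5, |1|->1, |2|->2.5, |2|->2.5, |4|->4.5, |7|->6
Step 3: Attach original signs; sum ranks with positive sign and with negative sign.
W+ = 4.5 + 1 + 2.5 = 8
W- = 2.5 + 4.5 + 6 = 13
(Check: W+ + W- = 21 should equal n(n+1)/2 = 21.)
Step 4: Test statistic W = min(W+, W-) = 8.
Step 5: Ties in |d|, so use the tie-corrected normal approximation.
        E[W] = n(n+1)/4 = 6*7/4 = 10.5.
        Tie groups: |d|=2 (t=2), |d|=4 (t=2); sum(t^3 - t) = 12.
        Var[W] = n(n+1)(2n+1)/24 - sum(t^3-t)/48 = 546/24 - 12/48 = 22.5.
        z = (W - E[W]) / sqrt(Var[W]) = (8 - 10.5) / 4.7434 = -0.5270.
        Two-sided p = 2*Phi(z) = 0.598161.
Step 6: alpha = 0.05. fail to reject H0.

W+ = 8, W- = 13, W = min = 8, p = 0.598161, fail to reject H0.


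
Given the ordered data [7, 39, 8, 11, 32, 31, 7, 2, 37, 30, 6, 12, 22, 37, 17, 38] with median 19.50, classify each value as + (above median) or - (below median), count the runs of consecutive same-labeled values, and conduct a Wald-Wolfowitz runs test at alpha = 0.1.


Step 1: Compute median = 19.50; label A = above, B = below.
Labels in order: BABBAABBAABBAABA  (n_A = 8, n_B = 8)
Step 2: Count runs R = 10.
Step 3: Under H0 (random ordering), E[R] = 2*n_A*n_B/(n_A+n_B) + 1 = 2*8*8/16 + 1 = 9.0000.
        Var[R] = 2*n_A*n_B*(2*n_A*n_B - n_A - n_B) / ((n_A+n_B)^2 * (n_A+n_B-1)) = 14336/3840 = 3.7333.
        SD[R] = 1.9322.
Step 4: Continuity-corrected z = (R - 0.5 - E[R]) / SD[R] = (10 - 0.5 - 9.0000) / 1.9322 = 0.2588.
Step 5: Two-sided p-value via normal approximation = 2*(1 - Phi(|z|)) = 0.795809.
Step 6: alpha = 0.1. fail to reject H0.

R = 10, z = 0.2588, p = 0.795809, fail to reject H0.


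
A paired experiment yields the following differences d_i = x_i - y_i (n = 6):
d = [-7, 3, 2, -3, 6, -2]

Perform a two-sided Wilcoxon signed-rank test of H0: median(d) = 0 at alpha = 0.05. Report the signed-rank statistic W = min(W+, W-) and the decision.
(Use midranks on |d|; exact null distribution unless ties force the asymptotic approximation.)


Step 1: Drop any zero differences (none here) and take |d_i|.
|d| = [7, 3, 2, 3, 6, 2]
Step 2: Midrank |d_i| (ties get averaged ranks).
ranks: |7|->6, |3|->3.5, |2|->1.5, |3|->3.5, |6|->5, |2|->1.5
Step 3: Attach original signs; sum ranks with positive sign and with negative sign.
W+ = 3.5 + 1.5 + 5 = 10
W- = 6 + 3.5 + 1.5 = 11
(Check: W+ + W- = 21 should equal n(n+1)/2 = 21.)
Step 4: Test statistic W = min(W+, W-) = 10.
Step 5: Ties in |d|, so use the tie-corrected normal approximation.
        E[W] = n(n+1)/4 = 6*7/4 = 10.5.
        Tie groups: |d|=2 (t=2), |d|=3 (t=2); sum(t^3 - t) = 12.
        Var[W] = n(n+1)(2n+1)/24 - sum(t^3-t)/48 = 546/24 - 12/48 = 22.5.
        z = (W - E[W]) / sqrt(Var[W]) = (10 - 10.5) / 4.7434 = -0.1054.
        Two-sided p = 2*Phi(z) = 0.916051.
Step 6: alpha = 0.05. fail to reject H0.

W+ = 10, W- = 11, W = min = 10, p = 0.916051, fail to reject H0.


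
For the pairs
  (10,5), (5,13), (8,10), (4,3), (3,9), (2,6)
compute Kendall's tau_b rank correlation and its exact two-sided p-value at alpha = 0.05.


Step 1: Enumerate the 15 unordered pairs (i,j) with i<j and classify each by sign(x_j-x_i) * sign(y_j-y_i).
  (1,2):dx=-5,dy=+8->D; (1,3):dx=-2,dy=+5->D; (1,4):dx=-6,dy=-2->C; (1,5):dx=-7,dy=+4->D
  (1,6):dx=-8,dy=+1->D; (2,3):dx=+3,dy=-3->D; (2,4):dx=-1,dy=-10->C; (2,5):dx=-2,dy=-4->C
  (2,6):dx=-3,dy=-7->C; (3,4):dx=-4,dy=-7->C; (3,5):dx=-5,dy=-1->C; (3,6):dx=-6,dy=-4->C
  (4,5):dx=-1,dy=+6->D; (4,6):dx=-2,dy=+3->D; (5,6):dx=-1,dy=-3->C
Step 2: C = 8, D = 7, total pairs = 15.
Step 3: tau = (C - D)/(n(n-1)/2) = (8 - 7)/15 = 0.066667.
Step 4: Exact two-sided p-value (enumerate n! = 720 permutations of y under H0): p = 1.000000.
Step 5: alpha = 0.05. fail to reject H0.

tau_b = 0.0667 (C=8, D=7), p = 1.000000, fail to reject H0.


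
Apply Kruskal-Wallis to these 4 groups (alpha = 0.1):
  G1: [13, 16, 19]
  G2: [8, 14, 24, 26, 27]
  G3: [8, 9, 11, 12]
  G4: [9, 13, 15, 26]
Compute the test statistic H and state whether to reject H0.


Step 1: Combine all N = 16 observations and assign midranks.
sorted (value, group, rank): (8,G2,1.5), (8,G3,1.5), (9,G3,3.5), (9,G4,3.5), (11,G3,5), (12,G3,6), (13,G1,7.5), (13,G4,7.5), (14,G2,9), (15,G4,10), (16,G1,11), (19,G1,12), (24,G2,13), (26,G2,14.5), (26,G4,14.5), (27,G2,16)
Step 2: Sum ranks within each group.
R_1 = 30.5 (n_1 = 3)
R_2 = 54 (n_2 = 5)
R_3 = 16 (n_3 = 4)
R_4 = 35.5 (n_4 = 4)
Step 3: H = 12/(N(N+1)) * sum(R_i^2/n_i) - 3(N+1)
     = 12/(16*17) * (30.5^2/3 + 54^2/5 + 16^2/4 + 35.5^2/4) - 3*17
     = 0.044118 * 1272.35 - 51
     = 5.132904.
Step 4: Ties present; correction factor C = 1 - 24/(16^3 - 16) = 0.994118. Corrected H = 5.132904 / 0.994118 = 5.163277.
Step 5: Under H0, H ~ chi^2(3); p-value = 0.160224.
Step 6: alpha = 0.1. fail to reject H0.

H = 5.1633, df = 3, p = 0.160224, fail to reject H0.


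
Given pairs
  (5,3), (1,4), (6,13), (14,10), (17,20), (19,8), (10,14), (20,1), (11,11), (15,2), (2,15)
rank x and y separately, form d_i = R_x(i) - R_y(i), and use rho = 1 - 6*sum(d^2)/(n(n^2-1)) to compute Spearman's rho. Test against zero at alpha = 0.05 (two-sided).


Step 1: Rank x and y separately (midranks; no ties here).
rank(x): 5->3, 1->1, 6->4, 14->7, 17->9, 19->10, 10->5, 20->11, 11->6, 15->8, 2->2
rank(y): 3->3, 4->4, 13->8, 10->6, 20->11, 8->5, 14->9, 1->1, 11->7, 2->2, 15->10
Step 2: d_i = R_x(i) - R_y(i); compute d_i^2.
  (3-3)^2=0, (1-4)^2=9, (4-8)^2=16, (7-6)^2=1, (9-11)^2=4, (10-5)^2=25, (5-9)^2=16, (11-1)^2=100, (6-7)^2=1, (8-2)^2=36, (2-10)^2=64
sum(d^2) = 272.
Step 3: rho = 1 - 6*272 / (11*(11^2 - 1)) = 1 - 1632/1320 = -0.236364.
Step 4: Under H0, t = rho * sqrt((n-2)/(1-rho^2)) = -0.7298 ~ t(9).
Step 5: Two-sided p-value from the t-distribution with 9 df = 0.484091.
Step 6: alpha = 0.05. fail to reject H0.

rho = -0.2364, p = 0.484091, fail to reject H0 at alpha = 0.05.


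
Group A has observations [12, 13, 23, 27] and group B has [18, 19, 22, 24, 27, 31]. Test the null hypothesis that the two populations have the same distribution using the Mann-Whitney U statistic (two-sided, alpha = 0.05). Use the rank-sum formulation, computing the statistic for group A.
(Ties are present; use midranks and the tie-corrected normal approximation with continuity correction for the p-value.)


Step 1: Combine and sort all 10 observations; assign midranks.
sorted (value, group): (12,X), (13,X), (18,Y), (19,Y), (22,Y), (23,X), (24,Y), (27,X), (27,Y), (31,Y)
ranks: 12->1, 13->2, 18->3, 19->4, 22->5, 23->6, 24->7, 27->8.5, 27->8.5, 31->10
Step 2: Rank sum for X: R1 = 1 + 2 + 6 + 8.5 = 17.5.
Step 3: U_X = R1 - n1(n1+1)/2 = 17.5 - 4*5/2 = 17.5 - 10 = 7.5.
       U_Y = n1*n2 - U_X = 24 - 7.5 = 16.5.
Step 4: Ties are present, so use the tie-corrected normal approximation (with continuity correction) for the p-value.
Step 5: p-value = 0.392330; compare to alpha = 0.05. fail to reject H0.

U_X = 7.5, p = 0.392330, fail to reject H0 at alpha = 0.05.


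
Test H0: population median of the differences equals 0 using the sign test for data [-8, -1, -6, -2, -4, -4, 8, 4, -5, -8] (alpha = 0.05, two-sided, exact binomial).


Step 1: Discard zero differences. Original n = 10; n_eff = number of nonzero differences = 10.
Nonzero differences (with sign): -8, -1, -6, -2, -4, -4, +8, +4, -5, -8
Step 2: Count signs: positive = 2, negative = 8.
Step 3: Under H0: P(positive) = 0.5, so the number of positives S ~ Bin(10, 0.5).
Step 4: Two-sided exact p-value = sum of Bin(10,0.5) probabilities at or below the observed probability = 0.109375.
Step 5: alpha = 0.05. fail to reject H0.

n_eff = 10, pos = 2, neg = 8, p = 0.109375, fail to reject H0.


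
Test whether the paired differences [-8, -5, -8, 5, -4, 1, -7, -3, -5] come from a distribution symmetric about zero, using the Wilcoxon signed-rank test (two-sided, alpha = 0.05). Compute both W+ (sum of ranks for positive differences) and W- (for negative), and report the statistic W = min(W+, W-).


Step 1: Drop any zero differences (none here) and take |d_i|.
|d| = [8, 5, 8, 5, 4, 1, 7, 3, 5]
Step 2: Midrank |d_i| (ties get averaged ranks).
ranks: |8|->8.5, |5|->5, |8|->8.5, |5|->5, |4|->3, |1|->1, |7|->7, |3|->2, |5|->5
Step 3: Attach original signs; sum ranks with positive sign and with negative sign.
W+ = 5 + 1 = 6
W- = 8.5 + 5 + 8.5 + 3 + 7 + 2 + 5 = 39
(Check: W+ + W- = 45 should equal n(n+1)/2 = 45.)
Step 4: Test statistic W = min(W+, W-) = 6.
Step 5: Ties in |d|, so use the tie-corrected normal approximation.
        E[W] = n(n+1)/4 = 9*10/4 = 22.5.
        Tie groups: |d|=5 (t=3), |d|=8 (t=2); sum(t^3 - t) = 30.
        Var[W] = n(n+1)(2n+1)/24 - sum(t^3-t)/48 = 1710/24 - 30/48 = 70.625.
        z = (W - E[W]) / sqrt(Var[W]) = (6 - 22.5) / 8.4039 = -1.9634.
        Two-sided p = 2*Phi(z) = 0.049602.
Step 6: alpha = 0.05. reject H0.

W+ = 6, W- = 39, W = min = 6, p = 0.049602, reject H0.


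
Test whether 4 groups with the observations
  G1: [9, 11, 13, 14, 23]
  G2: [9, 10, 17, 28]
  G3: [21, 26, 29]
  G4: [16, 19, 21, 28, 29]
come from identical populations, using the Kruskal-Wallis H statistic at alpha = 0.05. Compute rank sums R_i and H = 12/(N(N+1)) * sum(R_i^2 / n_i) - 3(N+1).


Step 1: Combine all N = 17 observations and assign midranks.
sorted (value, group, rank): (9,G1,1.5), (9,G2,1.5), (10,G2,3), (11,G1,4), (13,G1,5), (14,G1,6), (16,G4,7), (17,G2,8), (19,G4,9), (21,G3,10.5), (21,G4,10.5), (23,G1,12), (26,G3,13), (28,G2,14.5), (28,G4,14.5), (29,G3,16.5), (29,G4,16.5)
Step 2: Sum ranks within each group.
R_1 = 28.5 (n_1 = 5)
R_2 = 27 (n_2 = 4)
R_3 = 40 (n_3 = 3)
R_4 = 57.5 (n_4 = 5)
Step 3: H = 12/(N(N+1)) * sum(R_i^2/n_i) - 3(N+1)
     = 12/(17*18) * (28.5^2/5 + 27^2/4 + 40^2/3 + 57.5^2/5) - 3*18
     = 0.039216 * 1539.28 - 54
     = 6.364052.
Step 4: Ties present; correction factor C = 1 - 24/(17^3 - 17) = 0.995098. Corrected H = 6.364052 / 0.995098 = 6.395402.
Step 5: Under H0, H ~ chi^2(3); p-value = 0.093880.
Step 6: alpha = 0.05. fail to reject H0.

H = 6.3954, df = 3, p = 0.093880, fail to reject H0.


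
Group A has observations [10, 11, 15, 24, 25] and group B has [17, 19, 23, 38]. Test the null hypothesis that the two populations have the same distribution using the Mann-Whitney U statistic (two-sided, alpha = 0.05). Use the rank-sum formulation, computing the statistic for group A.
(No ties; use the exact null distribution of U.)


Step 1: Combine and sort all 9 observations; assign midranks.
sorted (value, group): (10,X), (11,X), (15,X), (17,Y), (19,Y), (23,Y), (24,X), (25,X), (38,Y)
ranks: 10->1, 11->2, 15->3, 17->4, 19->5, 23->6, 24->7, 25->8, 38->9
Step 2: Rank sum for X: R1 = 1 + 2 + 3 + 7 + 8 = 21.
Step 3: U_X = R1 - n1(n1+1)/2 = 21 - 5*6/2 = 21 - 15 = 6.
       U_Y = n1*n2 - U_X = 20 - 6 = 14.
Step 4: No ties, so the exact null distribution of U (based on enumerating the C(9,5) = 126 equally likely rank assignments) gives the two-sided p-value.
Step 5: p-value = 0.412698; compare to alpha = 0.05. fail to reject H0.

U_X = 6, p = 0.412698, fail to reject H0 at alpha = 0.05.


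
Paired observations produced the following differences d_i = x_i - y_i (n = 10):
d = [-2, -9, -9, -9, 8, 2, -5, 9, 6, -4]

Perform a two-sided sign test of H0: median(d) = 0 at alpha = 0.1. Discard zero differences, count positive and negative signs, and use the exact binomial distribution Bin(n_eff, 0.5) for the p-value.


Step 1: Discard zero differences. Original n = 10; n_eff = number of nonzero differences = 10.
Nonzero differences (with sign): -2, -9, -9, -9, +8, +2, -5, +9, +6, -4
Step 2: Count signs: positive = 4, negative = 6.
Step 3: Under H0: P(positive) = 0.5, so the number of positives S ~ Bin(10, 0.5).
Step 4: Two-sided exact p-value = sum of Bin(10,0.5) probabilities at or below the observed probability = 0.753906.
Step 5: alpha = 0.1. fail to reject H0.

n_eff = 10, pos = 4, neg = 6, p = 0.753906, fail to reject H0.


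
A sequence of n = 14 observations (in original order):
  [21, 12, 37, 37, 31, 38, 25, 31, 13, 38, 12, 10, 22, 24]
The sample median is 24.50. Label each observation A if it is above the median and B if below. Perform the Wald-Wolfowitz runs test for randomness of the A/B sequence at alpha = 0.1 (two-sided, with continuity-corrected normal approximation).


Step 1: Compute median = 24.50; label A = above, B = below.
Labels in order: BBAAAAAABABBBB  (n_A = 7, n_B = 7)
Step 2: Count runs R = 5.
Step 3: Under H0 (random ordering), E[R] = 2*n_A*n_B/(n_A+n_B) + 1 = 2*7*7/14 + 1 = 8.0000.
        Var[R] = 2*n_A*n_B*(2*n_A*n_B - n_A - n_B) / ((n_A+n_B)^2 * (n_A+n_B-1)) = 8232/2548 = 3.2308.
        SD[R] = 1.7974.
Step 4: Continuity-corrected z = (R + 0.5 - E[R]) / SD[R] = (5 + 0.5 - 8.0000) / 1.7974 = -1.3909.
Step 5: Two-sided p-value via normal approximation = 2*(1 - Phi(|z|)) = 0.164264.
Step 6: alpha = 0.1. fail to reject H0.

R = 5, z = -1.3909, p = 0.164264, fail to reject H0.


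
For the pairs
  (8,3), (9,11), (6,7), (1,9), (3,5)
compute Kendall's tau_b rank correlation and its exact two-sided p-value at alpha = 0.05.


Step 1: Enumerate the 10 unordered pairs (i,j) with i<j and classify each by sign(x_j-x_i) * sign(y_j-y_i).
  (1,2):dx=+1,dy=+8->C; (1,3):dx=-2,dy=+4->D; (1,4):dx=-7,dy=+6->D; (1,5):dx=-5,dy=+2->D
  (2,3):dx=-3,dy=-4->C; (2,4):dx=-8,dy=-2->C; (2,5):dx=-6,dy=-6->C; (3,4):dx=-5,dy=+2->D
  (3,5):dx=-3,dy=-2->C; (4,5):dx=+2,dy=-4->D
Step 2: C = 5, D = 5, total pairs = 10.
Step 3: tau = (C - D)/(n(n-1)/2) = (5 - 5)/10 = 0.000000.
Step 4: Exact two-sided p-value (enumerate n! = 120 permutations of y under H0): p = 1.000000.
Step 5: alpha = 0.05. fail to reject H0.

tau_b = 0.0000 (C=5, D=5), p = 1.000000, fail to reject H0.


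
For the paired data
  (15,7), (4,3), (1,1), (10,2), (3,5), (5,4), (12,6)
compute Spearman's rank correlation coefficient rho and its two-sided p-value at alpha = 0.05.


Step 1: Rank x and y separately (midranks; no ties here).
rank(x): 15->7, 4->3, 1->1, 10->5, 3->2, 5->4, 12->6
rank(y): 7->7, 3->3, 1->1, 2->2, 5->5, 4->4, 6->6
Step 2: d_i = R_x(i) - R_y(i); compute d_i^2.
  (7-7)^2=0, (3-3)^2=0, (1-1)^2=0, (5-2)^2=9, (2-5)^2=9, (4-4)^2=0, (6-6)^2=0
sum(d^2) = 18.
Step 3: rho = 1 - 6*18 / (7*(7^2 - 1)) = 1 - 108/336 = 0.678571.
Step 4: Under H0, t = rho * sqrt((n-2)/(1-rho^2)) = 2.0657 ~ t(5).
Step 5: Two-sided p-value from the t-distribution with 5 df = 0.093750.
Step 6: alpha = 0.05. fail to reject H0.

rho = 0.6786, p = 0.093750, fail to reject H0 at alpha = 0.05.


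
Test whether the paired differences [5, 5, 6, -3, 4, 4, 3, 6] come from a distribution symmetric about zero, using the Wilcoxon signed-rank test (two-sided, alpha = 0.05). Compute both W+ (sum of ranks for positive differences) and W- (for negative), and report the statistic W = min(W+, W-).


Step 1: Drop any zero differences (none here) and take |d_i|.
|d| = [5, 5, 6, 3, 4, 4, 3, 6]
Step 2: Midrank |d_i| (ties get averaged ranks).
ranks: |5|->5.5, |5|->5.5, |6|->7.5, |3|->1.5, |4|->3.5, |4|->3.5, |3|->1.5, |6|->7.5
Step 3: Attach original signs; sum ranks with positive sign and with negative sign.
W+ = 5.5 + 5.5 + 7.5 + 3.5 + 3.5 + 1.5 + 7.5 = 34.5
W- = 1.5 = 1.5
(Check: W+ + W- = 36 should equal n(n+1)/2 = 36.)
Step 4: Test statistic W = min(W+, W-) = 1.5.
Step 5: Ties in |d|, so use the tie-corrected normal approximation.
        E[W] = n(n+1)/4 = 8*9/4 = 18.
        Tie groups: |d|=3 (t=2), |d|=4 (t=2), |d|=5 (t=2), |d|=6 (t=2); sum(t^3 - t) = 24.
        Var[W] = n(n+1)(2n+1)/24 - sum(t^3-t)/48 = 1224/24 - 24/48 = 50.5.
        z = (W - E[W]) / sqrt(Var[W]) = (1.5 - 18) / 7.1063 = -2.3219.
        Two-sided p = 2*Phi(z) = 0.020240.
Step 6: alpha = 0.05. reject H0.

W+ = 34.5, W- = 1.5, W = min = 1.5, p = 0.020240, reject H0.


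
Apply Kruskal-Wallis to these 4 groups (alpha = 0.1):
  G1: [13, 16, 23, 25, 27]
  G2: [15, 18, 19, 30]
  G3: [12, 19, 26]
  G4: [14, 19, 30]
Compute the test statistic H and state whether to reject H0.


Step 1: Combine all N = 15 observations and assign midranks.
sorted (value, group, rank): (12,G3,1), (13,G1,2), (14,G4,3), (15,G2,4), (16,G1,5), (18,G2,6), (19,G2,8), (19,G3,8), (19,G4,8), (23,G1,10), (25,G1,11), (26,G3,12), (27,G1,13), (30,G2,14.5), (30,G4,14.5)
Step 2: Sum ranks within each group.
R_1 = 41 (n_1 = 5)
R_2 = 32.5 (n_2 = 4)
R_3 = 21 (n_3 = 3)
R_4 = 25.5 (n_4 = 3)
Step 3: H = 12/(N(N+1)) * sum(R_i^2/n_i) - 3(N+1)
     = 12/(15*16) * (41^2/5 + 32.5^2/4 + 21^2/3 + 25.5^2/3) - 3*16
     = 0.050000 * 964.013 - 48
     = 0.200625.
Step 4: Ties present; correction factor C = 1 - 30/(15^3 - 15) = 0.991071. Corrected H = 0.200625 / 0.991071 = 0.202432.
Step 5: Under H0, H ~ chi^2(3); p-value = 0.977196.
Step 6: alpha = 0.1. fail to reject H0.

H = 0.2024, df = 3, p = 0.977196, fail to reject H0.


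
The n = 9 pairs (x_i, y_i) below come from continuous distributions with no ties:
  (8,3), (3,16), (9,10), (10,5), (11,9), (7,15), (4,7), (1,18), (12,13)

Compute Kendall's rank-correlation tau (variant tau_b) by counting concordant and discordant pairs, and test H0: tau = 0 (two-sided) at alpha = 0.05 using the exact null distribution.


Step 1: Enumerate the 36 unordered pairs (i,j) with i<j and classify each by sign(x_j-x_i) * sign(y_j-y_i).
  (1,2):dx=-5,dy=+13->D; (1,3):dx=+1,dy=+7->C; (1,4):dx=+2,dy=+2->C; (1,5):dx=+3,dy=+6->C
  (1,6):dx=-1,dy=+12->D; (1,7):dx=-4,dy=+4->D; (1,8):dx=-7,dy=+15->D; (1,9):dx=+4,dy=+10->C
  (2,3):dx=+6,dy=-6->D; (2,4):dx=+7,dy=-11->D; (2,5):dx=+8,dy=-7->D; (2,6):dx=+4,dy=-1->D
  (2,7):dx=+1,dy=-9->D; (2,8):dx=-2,dy=+2->D; (2,9):dx=+9,dy=-3->D; (3,4):dx=+1,dy=-5->D
  (3,5):dx=+2,dy=-1->D; (3,6):dx=-2,dy=+5->D; (3,7):dx=-5,dy=-3->C; (3,8):dx=-8,dy=+8->D
  (3,9):dx=+3,dy=+3->C; (4,5):dx=+1,dy=+4->C; (4,6):dx=-3,dy=+10->D; (4,7):dx=-6,dy=+2->D
  (4,8):dx=-9,dy=+13->D; (4,9):dx=+2,dy=+8->C; (5,6):dx=-4,dy=+6->D; (5,7):dx=-7,dy=-2->C
  (5,8):dx=-10,dy=+9->D; (5,9):dx=+1,dy=+4->C; (6,7):dx=-3,dy=-8->C; (6,8):dx=-6,dy=+3->D
  (6,9):dx=+5,dy=-2->D; (7,8):dx=-3,dy=+11->D; (7,9):dx=+8,dy=+6->C; (8,9):dx=+11,dy=-5->D
Step 2: C = 12, D = 24, total pairs = 36.
Step 3: tau = (C - D)/(n(n-1)/2) = (12 - 24)/36 = -0.333333.
Step 4: Exact two-sided p-value (enumerate n! = 362880 permutations of y under H0): p = 0.259518.
Step 5: alpha = 0.05. fail to reject H0.

tau_b = -0.3333 (C=12, D=24), p = 0.259518, fail to reject H0.


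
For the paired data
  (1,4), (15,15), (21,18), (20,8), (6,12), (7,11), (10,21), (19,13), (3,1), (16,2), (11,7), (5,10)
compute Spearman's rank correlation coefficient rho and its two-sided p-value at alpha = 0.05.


Step 1: Rank x and y separately (midranks; no ties here).
rank(x): 1->1, 15->8, 21->12, 20->11, 6->4, 7->5, 10->6, 19->10, 3->2, 16->9, 11->7, 5->3
rank(y): 4->3, 15->10, 18->11, 8->5, 12->8, 11->7, 21->12, 13->9, 1->1, 2->2, 7->4, 10->6
Step 2: d_i = R_x(i) - R_y(i); compute d_i^2.
  (1-3)^2=4, (8-10)^2=4, (12-11)^2=1, (11-5)^2=36, (4-8)^2=16, (5-7)^2=4, (6-12)^2=36, (10-9)^2=1, (2-1)^2=1, (9-2)^2=49, (7-4)^2=9, (3-6)^2=9
sum(d^2) = 170.
Step 3: rho = 1 - 6*170 / (12*(12^2 - 1)) = 1 - 1020/1716 = 0.405594.
Step 4: Under H0, t = rho * sqrt((n-2)/(1-rho^2)) = 1.4032 ~ t(10).
Step 5: Two-sided p-value from the t-distribution with 10 df = 0.190836.
Step 6: alpha = 0.05. fail to reject H0.

rho = 0.4056, p = 0.190836, fail to reject H0 at alpha = 0.05.


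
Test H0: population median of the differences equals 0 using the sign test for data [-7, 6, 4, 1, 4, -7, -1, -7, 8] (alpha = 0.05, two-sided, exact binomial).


Step 1: Discard zero differences. Original n = 9; n_eff = number of nonzero differences = 9.
Nonzero differences (with sign): -7, +6, +4, +1, +4, -7, -1, -7, +8
Step 2: Count signs: positive = 5, negative = 4.
Step 3: Under H0: P(positive) = 0.5, so the number of positives S ~ Bin(9, 0.5).
Step 4: Two-sided exact p-value = sum of Bin(9,0.5) probabilities at or below the observed probability = 1.000000.
Step 5: alpha = 0.05. fail to reject H0.

n_eff = 9, pos = 5, neg = 4, p = 1.000000, fail to reject H0.


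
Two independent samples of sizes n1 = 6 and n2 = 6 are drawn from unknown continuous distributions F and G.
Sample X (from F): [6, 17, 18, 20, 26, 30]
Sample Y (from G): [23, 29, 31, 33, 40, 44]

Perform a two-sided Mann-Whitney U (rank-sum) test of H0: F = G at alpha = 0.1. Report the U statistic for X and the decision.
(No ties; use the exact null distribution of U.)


Step 1: Combine and sort all 12 observations; assign midranks.
sorted (value, group): (6,X), (17,X), (18,X), (20,X), (23,Y), (26,X), (29,Y), (30,X), (31,Y), (33,Y), (40,Y), (44,Y)
ranks: 6->1, 17->2, 18->3, 20->4, 23->5, 26->6, 29->7, 30->8, 31->9, 33->10, 40->11, 44->12
Step 2: Rank sum for X: R1 = 1 + 2 + 3 + 4 + 6 + 8 = 24.
Step 3: U_X = R1 - n1(n1+1)/2 = 24 - 6*7/2 = 24 - 21 = 3.
       U_Y = n1*n2 - U_X = 36 - 3 = 33.
Step 4: No ties, so the exact null distribution of U (based on enumerating the C(12,6) = 924 equally likely rank assignments) gives the two-sided p-value.
Step 5: p-value = 0.015152; compare to alpha = 0.1. reject H0.

U_X = 3, p = 0.015152, reject H0 at alpha = 0.1.


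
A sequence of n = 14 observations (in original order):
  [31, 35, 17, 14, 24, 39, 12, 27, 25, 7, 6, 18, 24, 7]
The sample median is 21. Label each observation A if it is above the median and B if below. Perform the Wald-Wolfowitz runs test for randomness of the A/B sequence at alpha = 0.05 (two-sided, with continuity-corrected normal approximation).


Step 1: Compute median = 21; label A = above, B = below.
Labels in order: AABBAABAABBBAB  (n_A = 7, n_B = 7)
Step 2: Count runs R = 8.
Step 3: Under H0 (random ordering), E[R] = 2*n_A*n_B/(n_A+n_B) + 1 = 2*7*7/14 + 1 = 8.0000.
        Var[R] = 2*n_A*n_B*(2*n_A*n_B - n_A - n_B) / ((n_A+n_B)^2 * (n_A+n_B-1)) = 8232/2548 = 3.2308.
        SD[R] = 1.7974.
Step 4: R = E[R], so z = 0 with no continuity correction.
Step 5: Two-sided p-value via normal approximation = 2*(1 - Phi(|z|)) = 1.000000.
Step 6: alpha = 0.05. fail to reject H0.

R = 8, z = 0.0000, p = 1.000000, fail to reject H0.


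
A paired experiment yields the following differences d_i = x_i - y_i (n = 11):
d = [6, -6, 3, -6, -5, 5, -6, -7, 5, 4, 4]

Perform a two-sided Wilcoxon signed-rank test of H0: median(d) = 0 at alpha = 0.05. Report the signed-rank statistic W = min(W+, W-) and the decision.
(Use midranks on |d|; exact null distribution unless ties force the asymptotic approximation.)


Step 1: Drop any zero differences (none here) and take |d_i|.
|d| = [6, 6, 3, 6, 5, 5, 6, 7, 5, 4, 4]
Step 2: Midrank |d_i| (ties get averaged ranks).
ranks: |6|->8.5, |6|->8.5, |3|->1, |6|->8.5, |5|->5, |5|->5, |6|->8.5, |7|->11, |5|->5, |4|->2.5, |4|->2.5
Step 3: Attach original signs; sum ranks with positive sign and with negative sign.
W+ = 8.5 + 1 + 5 + 5 + 2.5 + 2.5 = 24.5
W- = 8.5 + 8.5 + 5 + 8.5 + 11 = 41.5
(Check: W+ + W- = 66 should equal n(n+1)/2 = 66.)
Step 4: Test statistic W = min(W+, W-) = 24.5.
Step 5: Ties in |d|, so use the tie-corrected normal approximation.
        E[W] = n(n+1)/4 = 11*12/4 = 33.
        Tie groups: |d|=4 (t=2), |d|=5 (t=3), |d|=6 (t=4); sum(t^3 - t) = 90.
        Var[W] = n(n+1)(2n+1)/24 - sum(t^3-t)/48 = 3036/24 - 90/48 = 124.625.
        z = (W - E[W]) / sqrt(Var[W]) = (24.5 - 33) / 11.1636 = -0.7614.
        Two-sided p = 2*Phi(z) = 0.446415.
Step 6: alpha = 0.05. fail to reject H0.

W+ = 24.5, W- = 41.5, W = min = 24.5, p = 0.446415, fail to reject H0.


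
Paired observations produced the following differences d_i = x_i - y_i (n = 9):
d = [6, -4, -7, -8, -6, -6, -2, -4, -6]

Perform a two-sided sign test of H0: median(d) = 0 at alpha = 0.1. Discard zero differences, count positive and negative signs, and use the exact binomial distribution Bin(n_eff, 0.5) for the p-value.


Step 1: Discard zero differences. Original n = 9; n_eff = number of nonzero differences = 9.
Nonzero differences (with sign): +6, -4, -7, -8, -6, -6, -2, -4, -6
Step 2: Count signs: positive = 1, negative = 8.
Step 3: Under H0: P(positive) = 0.5, so the number of positives S ~ Bin(9, 0.5).
Step 4: Two-sided exact p-value = sum of Bin(9,0.5) probabilities at or below the observed probability = 0.039062.
Step 5: alpha = 0.1. reject H0.

n_eff = 9, pos = 1, neg = 8, p = 0.039062, reject H0.


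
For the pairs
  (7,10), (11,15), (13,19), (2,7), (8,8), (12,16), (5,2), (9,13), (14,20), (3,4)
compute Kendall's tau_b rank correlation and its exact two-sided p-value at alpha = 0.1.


Step 1: Enumerate the 45 unordered pairs (i,j) with i<j and classify each by sign(x_j-x_i) * sign(y_j-y_i).
  (1,2):dx=+4,dy=+5->C; (1,3):dx=+6,dy=+9->C; (1,4):dx=-5,dy=-3->C; (1,5):dx=+1,dy=-2->D
  (1,6):dx=+5,dy=+6->C; (1,7):dx=-2,dy=-8->C; (1,8):dx=+2,dy=+3->C; (1,9):dx=+7,dy=+10->C
  (1,10):dx=-4,dy=-6->C; (2,3):dx=+2,dy=+4->C; (2,4):dx=-9,dy=-8->C; (2,5):dx=-3,dy=-7->C
  (2,6):dx=+1,dy=+1->C; (2,7):dx=-6,dy=-13->C; (2,8):dx=-2,dy=-2->C; (2,9):dx=+3,dy=+5->C
  (2,10):dx=-8,dy=-11->C; (3,4):dx=-11,dy=-12->C; (3,5):dx=-5,dy=-11->C; (3,6):dx=-1,dy=-3->C
  (3,7):dx=-8,dy=-17->C; (3,8):dx=-4,dy=-6->C; (3,9):dx=+1,dy=+1->C; (3,10):dx=-10,dy=-15->C
  (4,5):dx=+6,dy=+1->C; (4,6):dx=+10,dy=+9->C; (4,7):dx=+3,dy=-5->D; (4,8):dx=+7,dy=+6->C
  (4,9):dx=+12,dy=+13->C; (4,10):dx=+1,dy=-3->D; (5,6):dx=+4,dy=+8->C; (5,7):dx=-3,dy=-6->C
  (5,8):dx=+1,dy=+5->C; (5,9):dx=+6,dy=+12->C; (5,10):dx=-5,dy=-4->C; (6,7):dx=-7,dy=-14->C
  (6,8):dx=-3,dy=-3->C; (6,9):dx=+2,dy=+4->C; (6,10):dx=-9,dy=-12->C; (7,8):dx=+4,dy=+11->C
  (7,9):dx=+9,dy=+18->C; (7,10):dx=-2,dy=+2->D; (8,9):dx=+5,dy=+7->C; (8,10):dx=-6,dy=-9->C
  (9,10):dx=-11,dy=-16->C
Step 2: C = 41, D = 4, total pairs = 45.
Step 3: tau = (C - D)/(n(n-1)/2) = (41 - 4)/45 = 0.822222.
Step 4: Exact two-sided p-value (enumerate n! = 3628800 permutations of y under H0): p = 0.000358.
Step 5: alpha = 0.1. reject H0.

tau_b = 0.8222 (C=41, D=4), p = 0.000358, reject H0.
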